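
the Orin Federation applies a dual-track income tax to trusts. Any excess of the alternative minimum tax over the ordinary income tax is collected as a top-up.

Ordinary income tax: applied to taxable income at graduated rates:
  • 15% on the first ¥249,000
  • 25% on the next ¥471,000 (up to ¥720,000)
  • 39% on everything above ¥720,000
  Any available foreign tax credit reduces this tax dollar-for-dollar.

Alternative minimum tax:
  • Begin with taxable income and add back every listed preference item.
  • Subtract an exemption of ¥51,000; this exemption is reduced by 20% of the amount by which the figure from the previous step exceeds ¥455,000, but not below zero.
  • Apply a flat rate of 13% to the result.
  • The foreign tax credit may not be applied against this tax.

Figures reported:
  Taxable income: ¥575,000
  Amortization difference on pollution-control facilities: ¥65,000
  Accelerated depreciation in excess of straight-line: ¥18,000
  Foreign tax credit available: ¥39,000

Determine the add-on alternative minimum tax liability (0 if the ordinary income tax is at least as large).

Alternative minimum tax:
  Adjusted income: ¥575,000 + ¥65,000 + ¥18,000 = ¥658,000
  Exemption: ¥51,000 − 20% × (¥658,000 − ¥455,000) = ¥51,000 − ¥40,600 = ¥10,400
  Base: ¥658,000 − ¥10,400 = ¥647,600
  ¥647,600 × 13% = ¥84,188

Ordinary income tax:
  ¥249,000 × 15% = ¥37,350
  ¥326,000 × 25% = ¥81,500
  → ¥118,850
  Less foreign tax credit ¥39,000 → ¥79,850

Excess of alternative minimum tax over ordinary income tax: ¥84,188 − ¥79,850 = ¥4,338.

¥4,338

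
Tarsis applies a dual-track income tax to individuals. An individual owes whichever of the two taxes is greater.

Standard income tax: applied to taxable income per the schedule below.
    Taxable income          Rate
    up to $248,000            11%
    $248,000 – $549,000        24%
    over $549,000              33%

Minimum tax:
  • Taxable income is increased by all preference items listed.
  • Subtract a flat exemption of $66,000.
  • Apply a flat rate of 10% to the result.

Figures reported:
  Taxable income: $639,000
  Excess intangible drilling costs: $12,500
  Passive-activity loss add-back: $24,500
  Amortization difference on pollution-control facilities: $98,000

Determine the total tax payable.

$129,220

Standard income tax:
  $248,000 × 11% = $27,280
  $301,000 × 24% = $72,240
  $90,000 × 33% = $29,700
  → $129,220

Minimum tax:
  Adjusted income: $639,000 + $12,500 + $24,500 + $98,000 = $774,000
  Less exemption $66,000 → base $708,000
  $708,000 × 10% = $70,800

$129,220 > $70,800, so the standard income tax governs.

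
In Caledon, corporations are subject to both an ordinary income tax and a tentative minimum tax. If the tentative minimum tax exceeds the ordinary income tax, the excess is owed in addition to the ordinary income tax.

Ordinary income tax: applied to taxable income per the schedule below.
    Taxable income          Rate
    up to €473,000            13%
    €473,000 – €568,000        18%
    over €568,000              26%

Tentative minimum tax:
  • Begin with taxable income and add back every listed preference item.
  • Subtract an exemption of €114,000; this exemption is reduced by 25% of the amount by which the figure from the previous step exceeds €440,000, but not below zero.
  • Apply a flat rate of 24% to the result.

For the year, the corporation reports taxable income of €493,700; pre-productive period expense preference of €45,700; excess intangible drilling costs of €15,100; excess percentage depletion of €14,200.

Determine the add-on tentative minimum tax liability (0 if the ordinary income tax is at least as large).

Ordinary income tax:
  €473,000 × 13% = €61,490
  €20,700 × 18% = €3,726
  → €65,216

Tentative minimum tax:
  Adjusted income: €493,700 + €45,700 + €15,100 + €14,200 = €568,700
  Exemption: €114,000 − 25% × (€568,700 − €440,000) = €114,000 − €32,175 = €81,825
  Base: €568,700 − €81,825 = €486,875
  €486,875 × 24% = €116,850

Excess of tentative minimum tax over ordinary income tax: €116,850 − €65,216 = €51,634.

€51,634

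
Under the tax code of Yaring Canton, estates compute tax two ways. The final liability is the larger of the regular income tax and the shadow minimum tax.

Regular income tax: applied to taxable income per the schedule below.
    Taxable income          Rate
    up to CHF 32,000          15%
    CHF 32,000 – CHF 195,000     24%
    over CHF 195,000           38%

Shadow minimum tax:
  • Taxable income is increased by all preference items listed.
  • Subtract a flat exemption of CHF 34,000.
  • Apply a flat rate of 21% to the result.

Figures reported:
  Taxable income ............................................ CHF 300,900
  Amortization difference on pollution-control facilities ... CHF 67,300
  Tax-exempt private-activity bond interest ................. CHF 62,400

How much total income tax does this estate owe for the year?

Shadow minimum tax:
  Adjusted income: CHF 300,900 + CHF 67,300 + CHF 62,400 = CHF 430,600
  Less exemption CHF 34,000 → base CHF 396,600
  CHF 396,600 × 21% = CHF 83,286

Regular income tax:
  CHF 32,000 × 15% = CHF 4,800
  CHF 163,000 × 24% = CHF 39,120
  CHF 105,900 × 38% = CHF 40,242
  → CHF 84,162

CHF 84,162 > CHF 83,286, so the regular income tax governs.

CHF 84,162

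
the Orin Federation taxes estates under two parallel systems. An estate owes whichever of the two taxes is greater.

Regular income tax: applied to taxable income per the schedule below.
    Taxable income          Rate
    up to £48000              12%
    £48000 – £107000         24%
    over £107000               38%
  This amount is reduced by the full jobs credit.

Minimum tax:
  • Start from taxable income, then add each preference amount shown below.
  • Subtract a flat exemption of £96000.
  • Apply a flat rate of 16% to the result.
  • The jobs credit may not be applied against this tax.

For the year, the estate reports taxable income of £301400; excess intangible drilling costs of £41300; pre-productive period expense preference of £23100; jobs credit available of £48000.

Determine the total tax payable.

£45792

Regular income tax:
  £48000 × 12% = £5760
  £59000 × 24% = £14160
  £194400 × 38% = £73872
  → £93792
  Less jobs credit £48000 → £45792

Minimum tax:
  Adjusted income: £301400 + £41300 + £23100 = £365800
  Less exemption £96000 → base £269800
  £269800 × 16% = £43168

£45792 > £43168, so the regular income tax governs.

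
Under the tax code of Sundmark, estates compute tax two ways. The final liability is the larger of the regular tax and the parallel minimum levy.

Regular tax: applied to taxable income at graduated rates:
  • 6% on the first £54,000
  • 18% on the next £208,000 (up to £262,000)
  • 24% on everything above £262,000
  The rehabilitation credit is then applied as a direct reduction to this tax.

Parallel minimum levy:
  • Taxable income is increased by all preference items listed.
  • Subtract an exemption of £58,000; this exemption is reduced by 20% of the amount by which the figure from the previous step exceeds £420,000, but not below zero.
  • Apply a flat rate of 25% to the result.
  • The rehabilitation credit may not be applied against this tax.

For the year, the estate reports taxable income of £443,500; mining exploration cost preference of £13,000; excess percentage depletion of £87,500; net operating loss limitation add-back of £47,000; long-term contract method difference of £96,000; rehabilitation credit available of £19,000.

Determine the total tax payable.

Regular tax:
  £54,000 × 6% = £3,240
  £208,000 × 18% = £37,440
  £181,500 × 24% = £43,560
  → £84,240
  Less rehabilitation credit £19,000 → £65,240

Parallel minimum levy:
  Adjusted income: £443,500 + £13,000 + £87,500 + £47,000 + £96,000 = £687,000
  Exemption: £58,000 − 20% × (£687,000 − £420,000) = £58,000 − £53,400 = £4,600
  Base: £687,000 − £4,600 = £682,400
  £682,400 × 25% = £170,600

£170,600 > £65,240, so the parallel minimum levy is the binding amount.

£170,600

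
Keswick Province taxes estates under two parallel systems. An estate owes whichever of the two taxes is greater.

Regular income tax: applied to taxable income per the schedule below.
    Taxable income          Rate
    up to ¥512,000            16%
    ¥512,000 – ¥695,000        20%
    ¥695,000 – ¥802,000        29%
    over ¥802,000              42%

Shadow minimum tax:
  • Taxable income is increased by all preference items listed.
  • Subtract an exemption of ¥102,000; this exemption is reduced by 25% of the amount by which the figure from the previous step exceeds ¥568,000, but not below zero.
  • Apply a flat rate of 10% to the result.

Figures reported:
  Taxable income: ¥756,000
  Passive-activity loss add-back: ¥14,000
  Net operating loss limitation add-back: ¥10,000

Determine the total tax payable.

¥136,210

Shadow minimum tax:
  Adjusted income: ¥756,000 + ¥14,000 + ¥10,000 = ¥780,000
  Exemption: ¥102,000 − 25% × (¥780,000 − ¥568,000) = ¥102,000 − ¥53,000 = ¥49,000
  Base: ¥780,000 − ¥49,000 = ¥731,000
  ¥731,000 × 10% = ¥73,100

Regular income tax:
  ¥512,000 × 16% = ¥81,920
  ¥183,000 × 20% = ¥36,600
  ¥61,000 × 29% = ¥17,690
  → ¥136,210

¥136,210 > ¥73,100, so the regular income tax governs.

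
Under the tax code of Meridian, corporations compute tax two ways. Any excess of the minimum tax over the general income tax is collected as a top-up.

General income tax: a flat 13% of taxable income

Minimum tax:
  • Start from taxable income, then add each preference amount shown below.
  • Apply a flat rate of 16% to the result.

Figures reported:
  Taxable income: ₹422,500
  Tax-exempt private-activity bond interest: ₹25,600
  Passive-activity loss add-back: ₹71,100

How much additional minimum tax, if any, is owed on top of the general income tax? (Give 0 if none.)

Minimum tax:
  Adjusted income: ₹422,500 + ₹25,600 + ₹71,100 = ₹519,200
  ₹519,200 × 16% = ₹83,072

General income tax:
  ₹422,500 × 13% = ₹54,925

Excess of minimum tax over general income tax: ₹83,072 − ₹54,925 = ₹28,147.

₹28,147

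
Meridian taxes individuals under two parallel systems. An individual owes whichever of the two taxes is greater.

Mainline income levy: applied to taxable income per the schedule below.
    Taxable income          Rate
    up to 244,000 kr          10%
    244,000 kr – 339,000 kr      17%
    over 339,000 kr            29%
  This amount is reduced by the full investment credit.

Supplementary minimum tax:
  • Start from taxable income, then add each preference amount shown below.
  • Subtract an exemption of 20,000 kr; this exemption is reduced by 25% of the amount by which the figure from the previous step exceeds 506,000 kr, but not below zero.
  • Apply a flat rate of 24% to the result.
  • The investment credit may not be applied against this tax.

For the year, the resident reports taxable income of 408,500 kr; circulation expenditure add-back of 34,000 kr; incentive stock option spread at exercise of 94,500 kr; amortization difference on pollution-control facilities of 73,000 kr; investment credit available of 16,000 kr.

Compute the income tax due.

146,400 kr

Supplementary minimum tax:
  Adjusted income: 408,500 kr + 34,000 kr + 94,500 kr + 73,000 kr = 610,000 kr
  Exemption: 25% × (610,000 kr − 506,000 kr) = 26,000 kr ≥ 20,000 kr, so the exemption is fully phased out
  Base: 610,000 kr − 0 kr = 610,000 kr
  610,000 kr × 24% = 146,400 kr

Mainline income levy:
  244,000 kr × 10% = 24,400 kr
  95,000 kr × 17% = 16,150 kr
  69,500 kr × 29% = 20,155 kr
  → 60,705 kr
  Less investment credit 16,000 kr → 44,705 kr

146,400 kr > 44,705 kr, so the supplementary minimum tax is the binding amount.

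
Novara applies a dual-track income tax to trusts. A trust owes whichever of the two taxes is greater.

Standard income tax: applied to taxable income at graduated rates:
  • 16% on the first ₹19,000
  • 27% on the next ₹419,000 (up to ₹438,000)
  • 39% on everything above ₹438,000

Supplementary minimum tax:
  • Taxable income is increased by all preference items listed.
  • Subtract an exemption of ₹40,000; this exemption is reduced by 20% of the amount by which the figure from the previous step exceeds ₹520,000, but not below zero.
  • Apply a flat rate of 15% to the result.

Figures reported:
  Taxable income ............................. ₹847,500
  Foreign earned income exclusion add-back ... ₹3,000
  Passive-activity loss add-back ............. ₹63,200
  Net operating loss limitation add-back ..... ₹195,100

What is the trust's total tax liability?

₹275,875

Supplementary minimum tax:
  Adjusted income: ₹847,500 + ₹3,000 + ₹63,200 + ₹195,100 = ₹1,108,800
  Exemption: 20% × (₹1,108,800 − ₹520,000) = ₹117,760 ≥ ₹40,000, so the exemption is fully phased out
  Base: ₹1,108,800 − ₹0 = ₹1,108,800
  ₹1,108,800 × 15% = ₹166,320

Standard income tax:
  ₹19,000 × 16% = ₹3,040
  ₹419,000 × 27% = ₹113,130
  ₹409,500 × 39% = ₹159,705
  → ₹275,875

₹275,875 > ₹166,320, so the standard income tax governs.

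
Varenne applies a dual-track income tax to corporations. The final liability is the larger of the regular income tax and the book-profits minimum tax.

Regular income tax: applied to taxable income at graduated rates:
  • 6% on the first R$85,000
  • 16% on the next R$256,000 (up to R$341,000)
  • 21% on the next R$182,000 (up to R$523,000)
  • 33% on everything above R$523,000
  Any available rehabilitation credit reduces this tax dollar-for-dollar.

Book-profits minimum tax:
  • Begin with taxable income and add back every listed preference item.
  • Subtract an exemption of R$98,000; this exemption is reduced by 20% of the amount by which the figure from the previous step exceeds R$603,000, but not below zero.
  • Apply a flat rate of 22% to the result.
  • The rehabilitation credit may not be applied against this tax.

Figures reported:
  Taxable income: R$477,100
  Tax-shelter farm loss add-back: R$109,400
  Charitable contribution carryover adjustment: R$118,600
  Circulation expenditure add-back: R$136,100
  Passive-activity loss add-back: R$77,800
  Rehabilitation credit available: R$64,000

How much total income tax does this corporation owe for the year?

Book-profits minimum tax:
  Adjusted income: R$477,100 + R$109,400 + R$118,600 + R$136,100 + R$77,800 = R$919,000
  Exemption: R$98,000 − 20% × (R$919,000 − R$603,000) = R$98,000 − R$63,200 = R$34,800
  Base: R$919,000 − R$34,800 = R$884,200
  R$884,200 × 22% = R$194,524

Regular income tax:
  R$85,000 × 6% = R$5,100
  R$256,000 × 16% = R$40,960
  R$136,100 × 21% = R$28,581
  → R$74,641
  Less rehabilitation credit R$64,000 → R$10,641

R$194,524 > R$10,641, so the book-profits minimum tax is the binding amount.

R$194,524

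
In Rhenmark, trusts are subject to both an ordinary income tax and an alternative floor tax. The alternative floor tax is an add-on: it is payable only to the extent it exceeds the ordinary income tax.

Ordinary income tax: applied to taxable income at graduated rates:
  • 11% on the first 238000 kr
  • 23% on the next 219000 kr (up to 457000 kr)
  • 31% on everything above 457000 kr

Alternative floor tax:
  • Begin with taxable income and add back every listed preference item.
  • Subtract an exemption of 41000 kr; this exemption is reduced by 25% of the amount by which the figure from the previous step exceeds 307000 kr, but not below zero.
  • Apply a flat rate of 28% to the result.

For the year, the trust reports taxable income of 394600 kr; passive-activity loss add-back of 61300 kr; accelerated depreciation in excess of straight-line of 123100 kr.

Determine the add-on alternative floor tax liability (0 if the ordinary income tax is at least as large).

99922 kr

Ordinary income tax:
  238000 kr × 11% = 26180 kr
  156600 kr × 23% = 36018 kr
  → 62198 kr

Alternative floor tax:
  Adjusted income: 394600 kr + 61300 kr + 123100 kr = 579000 kr
  Exemption: 25% × (579000 kr − 307000 kr) = 68000 kr ≥ 41000 kr, so the exemption is fully phased out
  Base: 579000 kr − 0 kr = 579000 kr
  579000 kr × 28% = 162120 kr

Excess of alternative floor tax over ordinary income tax: 162120 kr − 62198 kr = 99922 kr.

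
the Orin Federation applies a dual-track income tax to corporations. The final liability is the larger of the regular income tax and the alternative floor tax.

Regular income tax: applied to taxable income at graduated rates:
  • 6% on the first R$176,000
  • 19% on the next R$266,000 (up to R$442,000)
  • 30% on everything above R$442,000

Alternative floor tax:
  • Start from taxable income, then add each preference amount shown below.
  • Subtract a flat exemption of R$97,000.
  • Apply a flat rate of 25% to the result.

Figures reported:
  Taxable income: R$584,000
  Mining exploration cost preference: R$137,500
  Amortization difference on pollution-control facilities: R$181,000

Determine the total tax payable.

Regular income tax:
  R$176,000 × 6% = R$10,560
  R$266,000 × 19% = R$50,540
  R$142,000 × 30% = R$42,600
  → R$103,700

Alternative floor tax:
  Adjusted income: R$584,000 + R$137,500 + R$181,000 = R$902,500
  Less exemption R$97,000 → base R$805,500
  R$805,500 × 25% = R$201,375

R$201,375 > R$103,700, so the alternative floor tax is the binding amount.

R$201,375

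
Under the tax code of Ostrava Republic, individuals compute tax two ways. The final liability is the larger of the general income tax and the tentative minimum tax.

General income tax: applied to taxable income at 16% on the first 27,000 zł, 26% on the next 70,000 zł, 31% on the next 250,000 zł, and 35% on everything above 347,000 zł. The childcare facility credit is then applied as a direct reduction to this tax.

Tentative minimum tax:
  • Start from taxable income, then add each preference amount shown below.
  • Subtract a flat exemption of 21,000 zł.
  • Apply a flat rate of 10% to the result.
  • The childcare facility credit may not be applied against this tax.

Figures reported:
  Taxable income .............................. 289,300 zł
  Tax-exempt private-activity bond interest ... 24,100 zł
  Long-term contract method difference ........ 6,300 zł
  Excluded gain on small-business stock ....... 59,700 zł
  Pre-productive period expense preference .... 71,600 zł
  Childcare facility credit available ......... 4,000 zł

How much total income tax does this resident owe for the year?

General income tax:
  27,000 zł × 16% = 4,320 zł
  70,000 zł × 26% = 18,200 zł
  192,300 zł × 31% = 59,613 zł
  → 82,133 zł
  Less childcare facility credit 4,000 zł → 78,133 zł

Tentative minimum tax:
  Adjusted income: 289,300 zł + 24,100 zł + 6,300 zł + 59,700 zł + 71,600 zł = 451,000 zł
  Less exemption 21,000 zł → base 430,000 zł
  430,000 zł × 10% = 43,000 zł

78,133 zł > 43,000 zł, so the general income tax governs.

78,133 zł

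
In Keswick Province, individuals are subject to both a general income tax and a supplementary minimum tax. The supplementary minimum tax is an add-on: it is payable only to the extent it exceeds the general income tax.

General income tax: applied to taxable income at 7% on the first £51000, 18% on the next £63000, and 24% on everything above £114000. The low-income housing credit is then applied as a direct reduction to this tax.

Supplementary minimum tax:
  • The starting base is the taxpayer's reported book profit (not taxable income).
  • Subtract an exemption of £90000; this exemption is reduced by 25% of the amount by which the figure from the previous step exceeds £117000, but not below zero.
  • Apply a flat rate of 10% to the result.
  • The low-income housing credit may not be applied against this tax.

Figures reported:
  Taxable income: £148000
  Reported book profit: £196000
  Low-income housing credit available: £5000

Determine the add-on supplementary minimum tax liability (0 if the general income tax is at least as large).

£0

General income tax:
  £51000 × 7% = £3570
  £63000 × 18% = £11340
  £34000 × 24% = £8160
  → £23070
  Less low-income housing credit £5000 → £18070

Supplementary minimum tax:
  Base (reported book profit): £196000
  Exemption: £90000 − 25% × (£196000 − £117000) = £90000 − £19750 = £70250
  Base: £196000 − £70250 = £125750
  £125750 × 10% = £12575

£12575 ≤ £18070, so no add-on is due.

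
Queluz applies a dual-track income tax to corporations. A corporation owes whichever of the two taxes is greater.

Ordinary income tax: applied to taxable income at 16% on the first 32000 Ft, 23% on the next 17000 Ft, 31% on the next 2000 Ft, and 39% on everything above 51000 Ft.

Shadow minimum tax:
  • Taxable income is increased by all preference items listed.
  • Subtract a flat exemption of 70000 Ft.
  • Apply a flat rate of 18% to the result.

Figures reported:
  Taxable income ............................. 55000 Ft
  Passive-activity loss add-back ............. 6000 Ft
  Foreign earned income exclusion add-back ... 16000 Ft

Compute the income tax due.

Shadow minimum tax:
  Adjusted income: 55000 Ft + 6000 Ft + 16000 Ft = 77000 Ft
  Less exemption 70000 Ft → base 7000 Ft
  7000 Ft × 18% = 1260 Ft

Ordinary income tax:
  32000 Ft × 16% = 5120 Ft
  17000 Ft × 23% = 3910 Ft
  2000 Ft × 31% = 620 Ft
  4000 Ft × 39% = 1560 Ft
  → 11210 Ft

11210 Ft > 1260 Ft, so the ordinary income tax governs.

11210 Ft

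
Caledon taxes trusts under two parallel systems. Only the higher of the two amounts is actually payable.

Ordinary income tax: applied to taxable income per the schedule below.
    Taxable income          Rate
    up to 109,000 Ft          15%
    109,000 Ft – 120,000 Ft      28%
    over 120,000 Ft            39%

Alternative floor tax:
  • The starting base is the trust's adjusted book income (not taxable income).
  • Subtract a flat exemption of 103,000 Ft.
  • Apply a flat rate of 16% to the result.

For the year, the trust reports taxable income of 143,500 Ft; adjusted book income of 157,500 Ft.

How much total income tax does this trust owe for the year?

28,595 Ft

Alternative floor tax:
  Base (adjusted book income): 157,500 Ft
  Less exemption 103,000 Ft → base 54,500 Ft
  54,500 Ft × 16% = 8,720 Ft

Ordinary income tax:
  109,000 Ft × 15% = 16,350 Ft
  11,000 Ft × 28% = 3,080 Ft
  23,500 Ft × 39% = 9,165 Ft
  → 28,595 Ft

28,595 Ft > 8,720 Ft, so the ordinary income tax governs.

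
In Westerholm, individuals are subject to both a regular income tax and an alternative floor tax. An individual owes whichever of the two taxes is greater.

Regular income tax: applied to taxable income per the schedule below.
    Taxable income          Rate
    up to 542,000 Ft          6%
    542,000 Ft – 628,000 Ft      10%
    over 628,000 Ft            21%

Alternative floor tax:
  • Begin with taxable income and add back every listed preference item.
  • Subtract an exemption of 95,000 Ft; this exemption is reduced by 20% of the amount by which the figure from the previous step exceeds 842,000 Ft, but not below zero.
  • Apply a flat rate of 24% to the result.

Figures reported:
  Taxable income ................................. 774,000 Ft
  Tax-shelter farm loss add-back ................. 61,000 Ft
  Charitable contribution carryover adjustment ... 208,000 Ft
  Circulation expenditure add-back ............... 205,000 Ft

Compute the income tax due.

296,208 Ft

Alternative floor tax:
  Adjusted income: 774,000 Ft + 61,000 Ft + 208,000 Ft + 205,000 Ft = 1,248,000 Ft
  Exemption: 95,000 Ft − 20% × (1,248,000 Ft − 842,000 Ft) = 95,000 Ft − 81,200 Ft = 13,800 Ft
  Base: 1,248,000 Ft − 13,800 Ft = 1,234,200 Ft
  1,234,200 Ft × 24% = 296,208 Ft

Regular income tax:
  542,000 Ft × 6% = 32,520 Ft
  86,000 Ft × 10% = 8,600 Ft
  146,000 Ft × 21% = 30,660 Ft
  → 71,780 Ft

296,208 Ft > 71,780 Ft, so the alternative floor tax is the binding amount.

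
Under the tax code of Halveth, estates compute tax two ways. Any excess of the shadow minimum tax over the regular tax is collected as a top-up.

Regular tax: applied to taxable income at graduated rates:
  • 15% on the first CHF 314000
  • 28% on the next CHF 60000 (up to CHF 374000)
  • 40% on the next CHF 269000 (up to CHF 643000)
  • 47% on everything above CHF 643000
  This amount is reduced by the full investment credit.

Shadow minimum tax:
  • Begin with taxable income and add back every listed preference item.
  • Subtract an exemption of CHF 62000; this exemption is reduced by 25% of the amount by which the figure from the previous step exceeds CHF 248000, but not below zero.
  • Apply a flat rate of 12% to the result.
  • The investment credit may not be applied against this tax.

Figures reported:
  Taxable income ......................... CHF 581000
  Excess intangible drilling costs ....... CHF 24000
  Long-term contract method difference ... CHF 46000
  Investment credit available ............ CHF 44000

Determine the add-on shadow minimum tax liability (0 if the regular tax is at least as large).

Regular tax:
  CHF 314000 × 15% = CHF 47100
  CHF 60000 × 28% = CHF 16800
  CHF 207000 × 40% = CHF 82800
  → CHF 146700
  Less investment credit CHF 44000 → CHF 102700

Shadow minimum tax:
  Adjusted income: CHF 581000 + CHF 24000 + CHF 46000 = CHF 651000
  Exemption: 25% × (CHF 651000 − CHF 248000) = CHF 100750 ≥ CHF 62000, so the exemption is fully phased out
  Base: CHF 651000 − CHF 0 = CHF 651000
  CHF 651000 × 12% = CHF 78120

CHF 78120 ≤ CHF 102700, so no add-on is due.

CHF 0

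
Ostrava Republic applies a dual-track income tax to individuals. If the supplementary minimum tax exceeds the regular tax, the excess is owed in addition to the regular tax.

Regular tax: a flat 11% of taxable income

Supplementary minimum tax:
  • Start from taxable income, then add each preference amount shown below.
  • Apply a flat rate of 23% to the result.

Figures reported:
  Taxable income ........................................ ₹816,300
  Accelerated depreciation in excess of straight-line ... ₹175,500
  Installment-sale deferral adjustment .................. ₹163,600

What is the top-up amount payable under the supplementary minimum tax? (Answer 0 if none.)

Supplementary minimum tax:
  Adjusted income: ₹816,300 + ₹175,500 + ₹163,600 = ₹1,155,400
  ₹1,155,400 × 23% = ₹265,742

Regular tax:
  ₹816,300 × 11% = ₹89,793

Excess of supplementary minimum tax over regular tax: ₹265,742 − ₹89,793 = ₹175,949.

₹175,949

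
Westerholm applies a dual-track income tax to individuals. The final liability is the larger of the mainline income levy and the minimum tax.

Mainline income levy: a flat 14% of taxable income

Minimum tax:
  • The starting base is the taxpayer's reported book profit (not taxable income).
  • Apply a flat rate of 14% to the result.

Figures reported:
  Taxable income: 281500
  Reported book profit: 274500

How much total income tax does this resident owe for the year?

Minimum tax:
  Base (reported book profit): 274500
  274500 × 14% = 38430

Mainline income levy:
  281500 × 14% = 39410

39410 > 38430, so the mainline income levy governs.

39410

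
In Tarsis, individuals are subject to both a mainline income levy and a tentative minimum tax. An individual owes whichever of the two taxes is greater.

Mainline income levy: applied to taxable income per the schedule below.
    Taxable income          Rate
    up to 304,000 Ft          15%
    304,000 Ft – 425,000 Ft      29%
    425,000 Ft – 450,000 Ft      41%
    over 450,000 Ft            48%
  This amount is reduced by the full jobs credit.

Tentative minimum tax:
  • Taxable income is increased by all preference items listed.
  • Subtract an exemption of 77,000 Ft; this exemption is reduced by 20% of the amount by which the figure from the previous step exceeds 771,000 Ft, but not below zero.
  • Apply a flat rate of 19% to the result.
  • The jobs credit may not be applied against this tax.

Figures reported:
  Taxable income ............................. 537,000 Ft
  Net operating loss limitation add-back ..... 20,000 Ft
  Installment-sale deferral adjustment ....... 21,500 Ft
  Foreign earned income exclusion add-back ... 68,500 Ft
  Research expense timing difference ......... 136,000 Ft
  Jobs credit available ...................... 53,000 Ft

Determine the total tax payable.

134,596 Ft

Tentative minimum tax:
  Adjusted income: 537,000 Ft + 20,000 Ft + 21,500 Ft + 68,500 Ft + 136,000 Ft = 783,000 Ft
  Exemption: 77,000 Ft − 20% × (783,000 Ft − 771,000 Ft) = 77,000 Ft − 2,400 Ft = 74,600 Ft
  Base: 783,000 Ft − 74,600 Ft = 708,400 Ft
  708,400 Ft × 19% = 134,596 Ft

Mainline income levy:
  304,000 Ft × 15% = 45,600 Ft
  121,000 Ft × 29% = 35,090 Ft
  25,000 Ft × 41% = 10,250 Ft
  87,000 Ft × 48% = 41,760 Ft
  → 132,700 Ft
  Less jobs credit 53,000 Ft → 79,700 Ft

134,596 Ft > 79,700 Ft, so the tentative minimum tax is the binding amount.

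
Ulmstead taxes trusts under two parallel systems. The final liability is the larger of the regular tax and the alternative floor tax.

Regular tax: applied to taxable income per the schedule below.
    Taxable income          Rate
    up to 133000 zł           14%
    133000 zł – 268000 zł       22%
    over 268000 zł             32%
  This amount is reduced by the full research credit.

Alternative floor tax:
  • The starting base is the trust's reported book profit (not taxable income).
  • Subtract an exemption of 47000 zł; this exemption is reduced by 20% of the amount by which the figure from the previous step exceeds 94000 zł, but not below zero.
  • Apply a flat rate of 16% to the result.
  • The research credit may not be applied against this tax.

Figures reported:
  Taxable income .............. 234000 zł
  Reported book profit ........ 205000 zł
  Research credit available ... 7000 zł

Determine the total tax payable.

33840 zł

Regular tax:
  133000 zł × 14% = 18620 zł
  101000 zł × 22% = 22220 zł
  → 40840 zł
  Less research credit 7000 zł → 33840 zł

Alternative floor tax:
  Base (reported book profit): 205000 zł
  Exemption: 47000 zł − 20% × (205000 zł − 94000 zł) = 47000 zł − 22200 zł = 24800 zł
  Base: 205000 zł − 24800 zł = 180200 zł
  180200 zł × 16% = 28832 zł

33840 zł > 28832 zł, so the regular tax governs.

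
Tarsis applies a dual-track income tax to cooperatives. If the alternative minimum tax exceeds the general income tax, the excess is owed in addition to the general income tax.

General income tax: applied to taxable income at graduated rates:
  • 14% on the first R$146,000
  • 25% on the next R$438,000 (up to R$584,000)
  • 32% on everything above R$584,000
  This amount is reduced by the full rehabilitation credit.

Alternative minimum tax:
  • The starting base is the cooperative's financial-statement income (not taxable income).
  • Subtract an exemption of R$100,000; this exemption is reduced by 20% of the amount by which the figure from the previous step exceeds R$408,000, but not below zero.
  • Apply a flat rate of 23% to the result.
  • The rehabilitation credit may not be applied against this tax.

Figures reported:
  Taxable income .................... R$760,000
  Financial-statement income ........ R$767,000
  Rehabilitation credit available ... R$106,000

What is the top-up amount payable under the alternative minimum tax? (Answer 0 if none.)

R$89,664

General income tax:
  R$146,000 × 14% = R$20,440
  R$438,000 × 25% = R$109,500
  R$176,000 × 32% = R$56,320
  → R$186,260
  Less rehabilitation credit R$106,000 → R$80,260

Alternative minimum tax:
  Base (financial-statement income): R$767,000
  Exemption: R$100,000 − 20% × (R$767,000 − R$408,000) = R$100,000 − R$71,800 = R$28,200
  Base: R$767,000 − R$28,200 = R$738,800
  R$738,800 × 23% = R$169,924

Excess of alternative minimum tax over general income tax: R$169,924 − R$80,260 = R$89,664.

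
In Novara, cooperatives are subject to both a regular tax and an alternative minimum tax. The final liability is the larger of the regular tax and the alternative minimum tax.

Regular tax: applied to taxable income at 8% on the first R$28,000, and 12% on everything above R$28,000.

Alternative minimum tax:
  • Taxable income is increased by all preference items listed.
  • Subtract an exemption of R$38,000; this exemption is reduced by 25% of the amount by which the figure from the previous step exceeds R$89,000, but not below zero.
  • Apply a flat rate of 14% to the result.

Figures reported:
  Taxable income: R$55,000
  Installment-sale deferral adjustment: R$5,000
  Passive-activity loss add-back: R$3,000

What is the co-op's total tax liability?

Regular tax:
  R$28,000 × 8% = R$2,240
  R$27,000 × 12% = R$3,240
  → R$5,480

Alternative minimum tax:
  Adjusted income: R$55,000 + R$5,000 + R$3,000 = R$63,000
  Exemption: R$63,000 ≤ R$89,000, so full R$38,000 applies
  Base: R$63,000 − R$38,000 = R$25,000
  R$25,000 × 14% = R$3,500

R$5,480 > R$3,500, so the regular tax governs.

R$5,480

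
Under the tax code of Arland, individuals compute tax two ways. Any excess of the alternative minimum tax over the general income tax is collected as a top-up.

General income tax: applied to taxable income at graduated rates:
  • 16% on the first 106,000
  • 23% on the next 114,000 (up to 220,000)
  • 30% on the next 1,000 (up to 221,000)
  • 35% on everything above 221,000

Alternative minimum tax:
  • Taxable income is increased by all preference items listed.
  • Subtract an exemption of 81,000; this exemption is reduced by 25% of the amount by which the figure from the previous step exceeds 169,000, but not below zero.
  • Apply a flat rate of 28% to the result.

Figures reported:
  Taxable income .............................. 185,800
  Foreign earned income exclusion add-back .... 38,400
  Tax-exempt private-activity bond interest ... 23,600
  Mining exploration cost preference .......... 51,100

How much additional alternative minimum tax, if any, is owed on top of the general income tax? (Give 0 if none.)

34,791

General income tax:
  106,000 × 16% = 16,960
  79,800 × 23% = 18,354
  → 35,314

Alternative minimum tax:
  Adjusted income: 185,800 + 38,400 + 23,600 + 51,100 = 298,900
  Exemption: 81,000 − 25% × (298,900 − 169,000) = 81,000 − 32,475 = 48,525
  Base: 298,900 − 48,525 = 250,375
  250,375 × 28% = 70,105

Excess of alternative minimum tax over general income tax: 70,105 − 35,314 = 34,791.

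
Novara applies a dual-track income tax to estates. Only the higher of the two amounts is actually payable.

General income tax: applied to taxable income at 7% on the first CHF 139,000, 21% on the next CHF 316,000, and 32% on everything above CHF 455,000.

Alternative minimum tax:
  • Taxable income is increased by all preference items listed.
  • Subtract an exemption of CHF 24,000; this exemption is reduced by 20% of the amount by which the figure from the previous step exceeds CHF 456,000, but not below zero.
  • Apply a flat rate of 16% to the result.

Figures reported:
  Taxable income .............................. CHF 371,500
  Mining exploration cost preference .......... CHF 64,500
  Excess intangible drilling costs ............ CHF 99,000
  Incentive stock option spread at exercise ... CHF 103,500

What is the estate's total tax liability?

CHF 102,160

Alternative minimum tax:
  Adjusted income: CHF 371,500 + CHF 64,500 + CHF 99,000 + CHF 103,500 = CHF 638,500
  Exemption: 20% × (CHF 638,500 − CHF 456,000) = CHF 36,500 ≥ CHF 24,000, so the exemption is fully phased out
  Base: CHF 638,500 − CHF 0 = CHF 638,500
  CHF 638,500 × 16% = CHF 102,160

General income tax:
  CHF 139,000 × 7% = CHF 9,730
  CHF 232,500 × 21% = CHF 48,825
  → CHF 58,555

CHF 102,160 > CHF 58,555, so the alternative minimum tax is the binding amount.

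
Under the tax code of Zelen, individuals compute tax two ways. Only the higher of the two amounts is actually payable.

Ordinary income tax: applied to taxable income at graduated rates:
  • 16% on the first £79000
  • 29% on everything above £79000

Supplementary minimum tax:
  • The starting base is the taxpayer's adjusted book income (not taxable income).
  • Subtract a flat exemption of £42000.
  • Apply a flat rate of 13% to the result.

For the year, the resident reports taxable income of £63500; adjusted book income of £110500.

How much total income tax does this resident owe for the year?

£10160

Supplementary minimum tax:
  Base (adjusted book income): £110500
  Less exemption £42000 → base £68500
  £68500 × 13% = £8905

Ordinary income tax:
  £63500 × 16% = £10160

£10160 > £8905, so the ordinary income tax governs.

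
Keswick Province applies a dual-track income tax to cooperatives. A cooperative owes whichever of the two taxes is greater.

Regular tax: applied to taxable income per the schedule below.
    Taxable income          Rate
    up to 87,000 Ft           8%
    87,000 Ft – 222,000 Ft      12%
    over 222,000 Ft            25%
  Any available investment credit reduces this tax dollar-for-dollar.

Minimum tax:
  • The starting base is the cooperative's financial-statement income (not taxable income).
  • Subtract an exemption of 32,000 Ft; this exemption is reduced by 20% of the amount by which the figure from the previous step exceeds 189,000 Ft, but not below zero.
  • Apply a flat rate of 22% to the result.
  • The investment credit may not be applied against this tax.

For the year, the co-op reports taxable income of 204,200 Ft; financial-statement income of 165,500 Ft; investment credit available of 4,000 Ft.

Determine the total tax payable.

29,370 Ft

Regular tax:
  87,000 Ft × 8% = 6,960 Ft
  117,200 Ft × 12% = 14,064 Ft
  → 21,024 Ft
  Less investment credit 4,000 Ft → 17,024 Ft

Minimum tax:
  Base (financial-statement income): 165,500 Ft
  Exemption: 165,500 Ft ≤ 189,000 Ft, so full 32,000 Ft applies
  Base: 165,500 Ft − 32,000 Ft = 133,500 Ft
  133,500 Ft × 22% = 29,370 Ft

29,370 Ft > 17,024 Ft, so the minimum tax is the binding amount.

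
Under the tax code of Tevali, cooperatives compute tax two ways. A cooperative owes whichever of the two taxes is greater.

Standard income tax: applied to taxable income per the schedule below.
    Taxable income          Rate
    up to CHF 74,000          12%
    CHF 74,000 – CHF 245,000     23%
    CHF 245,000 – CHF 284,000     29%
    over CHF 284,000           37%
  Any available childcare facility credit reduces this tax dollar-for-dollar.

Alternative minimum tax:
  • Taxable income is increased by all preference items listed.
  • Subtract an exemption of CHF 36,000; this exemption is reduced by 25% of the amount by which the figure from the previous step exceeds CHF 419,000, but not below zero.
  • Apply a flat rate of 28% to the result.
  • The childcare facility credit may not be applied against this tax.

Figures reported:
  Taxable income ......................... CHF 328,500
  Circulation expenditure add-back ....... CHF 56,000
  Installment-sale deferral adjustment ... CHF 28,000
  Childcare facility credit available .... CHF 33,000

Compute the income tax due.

Standard income tax:
  CHF 74,000 × 12% = CHF 8,880
  CHF 171,000 × 23% = CHF 39,330
  CHF 39,000 × 29% = CHF 11,310
  CHF 44,500 × 37% = CHF 16,465
  → CHF 75,985
  Less childcare facility credit CHF 33,000 → CHF 42,985

Alternative minimum tax:
  Adjusted income: CHF 328,500 + CHF 56,000 + CHF 28,000 = CHF 412,500
  Exemption: CHF 412,500 ≤ CHF 419,000, so full CHF 36,000 applies
  Base: CHF 412,500 − CHF 36,000 = CHF 376,500
  CHF 376,500 × 28% = CHF 105,420

CHF 105,420 > CHF 42,985, so the alternative minimum tax is the binding amount.

CHF 105,420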